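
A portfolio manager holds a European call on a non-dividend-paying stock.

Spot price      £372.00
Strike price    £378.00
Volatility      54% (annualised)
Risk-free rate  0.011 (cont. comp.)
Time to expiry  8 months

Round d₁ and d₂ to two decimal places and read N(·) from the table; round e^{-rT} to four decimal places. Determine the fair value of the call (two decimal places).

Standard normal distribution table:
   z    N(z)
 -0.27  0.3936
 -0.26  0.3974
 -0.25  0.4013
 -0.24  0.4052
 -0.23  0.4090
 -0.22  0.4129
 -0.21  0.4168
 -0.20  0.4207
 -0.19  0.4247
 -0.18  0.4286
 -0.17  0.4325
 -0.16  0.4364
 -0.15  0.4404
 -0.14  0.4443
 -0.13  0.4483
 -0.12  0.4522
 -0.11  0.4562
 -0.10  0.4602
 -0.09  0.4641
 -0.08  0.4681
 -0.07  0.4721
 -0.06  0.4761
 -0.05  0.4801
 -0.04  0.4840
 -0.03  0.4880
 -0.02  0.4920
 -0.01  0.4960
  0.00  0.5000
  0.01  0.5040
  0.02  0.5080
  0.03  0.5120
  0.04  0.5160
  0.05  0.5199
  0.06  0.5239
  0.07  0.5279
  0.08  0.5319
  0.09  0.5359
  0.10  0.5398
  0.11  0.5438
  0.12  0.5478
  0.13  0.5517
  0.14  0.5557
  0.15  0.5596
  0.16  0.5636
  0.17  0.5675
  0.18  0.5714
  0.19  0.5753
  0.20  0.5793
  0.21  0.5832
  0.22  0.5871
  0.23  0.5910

£63.45

σ√T = 0.54 × 0.8165 = 0.4409
d₁ = [ln(372/378) + (0.011 + 0.54²/2)·0.6667] / 0.4409 = [-0.0160 + 0.1045] / 0.4409 = 0.2008 ≈ 0.20
d₂ = d₁ − σ√T = 0.2008 − 0.4409 = -0.2401 ≈ -0.24
e^(−rT) = e^(−0.011·0.6667) = 0.9927
C = 372·N(0.20) − 378·0.9927·N(-0.24) = 372·0.5793 − 378·0.9927·0.4052 = 215.4996 − 152.0475 = 63.4521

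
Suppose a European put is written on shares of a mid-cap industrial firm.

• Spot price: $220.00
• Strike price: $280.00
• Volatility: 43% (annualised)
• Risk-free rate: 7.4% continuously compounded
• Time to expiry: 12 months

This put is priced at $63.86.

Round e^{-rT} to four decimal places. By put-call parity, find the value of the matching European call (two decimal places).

$23.82

e^(−rT) = e^(−0.074·1) = 0.9287
Put-call parity: C − P = S − K·e^(−rT) = 220 − 280·0.9287 = 220 − 260.0360 = -40.0360
C = P + (C − P) = 63.86 + (-40.0360) = 23.8240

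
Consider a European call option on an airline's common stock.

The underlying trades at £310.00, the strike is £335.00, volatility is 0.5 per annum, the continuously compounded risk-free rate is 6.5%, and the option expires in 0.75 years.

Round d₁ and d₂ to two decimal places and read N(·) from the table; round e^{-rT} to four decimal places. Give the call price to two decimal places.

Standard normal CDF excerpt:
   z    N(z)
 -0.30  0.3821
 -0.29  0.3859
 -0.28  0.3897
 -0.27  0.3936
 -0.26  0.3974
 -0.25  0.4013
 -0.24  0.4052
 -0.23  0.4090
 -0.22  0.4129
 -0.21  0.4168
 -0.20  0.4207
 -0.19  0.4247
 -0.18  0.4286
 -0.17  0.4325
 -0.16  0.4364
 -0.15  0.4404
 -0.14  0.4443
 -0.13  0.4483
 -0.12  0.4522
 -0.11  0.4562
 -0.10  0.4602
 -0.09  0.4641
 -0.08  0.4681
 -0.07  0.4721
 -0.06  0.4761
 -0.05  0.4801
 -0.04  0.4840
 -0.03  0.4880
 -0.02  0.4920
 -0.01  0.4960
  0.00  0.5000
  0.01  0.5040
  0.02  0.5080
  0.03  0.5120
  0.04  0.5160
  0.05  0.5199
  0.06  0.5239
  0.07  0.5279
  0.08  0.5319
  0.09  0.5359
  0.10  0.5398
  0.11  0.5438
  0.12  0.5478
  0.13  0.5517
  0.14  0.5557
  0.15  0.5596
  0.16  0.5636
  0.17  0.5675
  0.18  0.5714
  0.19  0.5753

T = 0.75;  σ√T = 0.4330
d₁ = [ln(310/335) + (0.065 + 0.5²/2)·0.75] / 0.4330 = [-0.0776 + 0.1425] / 0.4330 = 0.1500 ⇒ 0.15
d₂ = d₁ − σ√T = 0.1500 − 0.4330 = -0.2830 ⇒ -0.28
e^(−rT) = e^(−0.065·0.75) = 0.9524
N(d₁) = N(0.15) = 0.5596;  N(d₂) = N(-0.28) = 0.3897
C = 310·0.5596 − 335·0.9524·0.3897 = 173.4760 − 124.3353 = 49.1407

£49.14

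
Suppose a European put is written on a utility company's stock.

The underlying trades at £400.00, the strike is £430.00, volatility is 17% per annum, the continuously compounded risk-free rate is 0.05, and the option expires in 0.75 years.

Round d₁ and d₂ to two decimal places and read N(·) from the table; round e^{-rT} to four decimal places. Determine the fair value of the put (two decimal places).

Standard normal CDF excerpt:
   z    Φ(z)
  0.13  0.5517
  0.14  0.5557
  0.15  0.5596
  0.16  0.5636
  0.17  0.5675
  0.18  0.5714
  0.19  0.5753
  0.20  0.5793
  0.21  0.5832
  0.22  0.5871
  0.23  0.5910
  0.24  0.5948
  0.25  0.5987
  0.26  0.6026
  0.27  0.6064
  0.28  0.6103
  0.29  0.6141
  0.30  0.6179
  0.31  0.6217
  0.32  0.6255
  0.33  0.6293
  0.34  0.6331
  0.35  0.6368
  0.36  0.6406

£32.05

σ√T = 0.17·√0.75 = 0.1472
d₁ = [ln(400/430) + (0.05 + 0.17²/2)·0.75] / 0.1472 = [-0.0723 + 0.0483] / 0.1472 = -0.1629 ≈ -0.16
d₂ = d₁ − σ√T = -0.1629 − 0.1472 = -0.3101 ≈ -0.31
e^(−rT) = e^(−0.05·0.75) = 0.9632
N(−d₂) = N(0.31) = 0.6217;  N(−d₁) = N(0.16) = 0.5636
P = 430·0.9632·0.6217 − 400·0.5636 = 257.4932 − 225.4400 = 32.0532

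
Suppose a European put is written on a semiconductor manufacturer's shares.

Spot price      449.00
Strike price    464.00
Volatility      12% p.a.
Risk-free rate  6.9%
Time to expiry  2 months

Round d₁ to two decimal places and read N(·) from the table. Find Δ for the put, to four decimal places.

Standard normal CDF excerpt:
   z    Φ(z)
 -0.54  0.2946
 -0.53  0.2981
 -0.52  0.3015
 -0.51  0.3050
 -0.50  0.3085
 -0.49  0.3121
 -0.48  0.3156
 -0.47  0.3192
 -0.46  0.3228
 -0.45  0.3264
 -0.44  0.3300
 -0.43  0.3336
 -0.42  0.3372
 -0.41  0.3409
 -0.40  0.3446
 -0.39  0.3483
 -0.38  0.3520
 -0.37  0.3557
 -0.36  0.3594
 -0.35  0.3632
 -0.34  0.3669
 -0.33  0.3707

σ√T = 0.12·√0.1667 = 0.0490
d₁ = [ln(449/464) + (0.069 + ½·0.12²)·0.1667] / (σ√T) = (-0.0329 + 0.0127) / 0.0490 = -0.4115 ≈ -0.41
N(d₁) = N(-0.41) = 0.3409
Δ_put = N(d₁) − 1 = 0.3409 − 1 = -0.6591

-0.6591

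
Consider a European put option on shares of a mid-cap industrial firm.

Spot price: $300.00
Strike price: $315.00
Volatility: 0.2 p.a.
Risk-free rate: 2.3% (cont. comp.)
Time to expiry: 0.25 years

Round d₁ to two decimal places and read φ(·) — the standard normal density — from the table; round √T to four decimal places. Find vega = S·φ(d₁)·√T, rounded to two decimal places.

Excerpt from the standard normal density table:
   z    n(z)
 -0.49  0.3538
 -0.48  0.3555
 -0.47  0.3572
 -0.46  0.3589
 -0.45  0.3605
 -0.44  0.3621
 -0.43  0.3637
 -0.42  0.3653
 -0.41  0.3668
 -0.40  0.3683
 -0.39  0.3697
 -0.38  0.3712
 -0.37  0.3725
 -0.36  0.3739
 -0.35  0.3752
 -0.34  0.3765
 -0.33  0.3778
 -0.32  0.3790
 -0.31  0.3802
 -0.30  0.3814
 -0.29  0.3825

T = 0.25;  σ√T = 0.1000
d₁ = [ln(300/315) + (0.023 + 0.2²/2)·0.25] / 0.1000 = [-0.0488 + 0.0108] / 0.1000 = -0.3804 which rounds to -0.38
√T = √0.25 = 0.5000
φ(d₁) = φ(-0.38) = 0.3712
vega = S·φ(d₁)·√T = 300·0.3712·0.5000 = 55.6800
(The call has the same vega.)

55.68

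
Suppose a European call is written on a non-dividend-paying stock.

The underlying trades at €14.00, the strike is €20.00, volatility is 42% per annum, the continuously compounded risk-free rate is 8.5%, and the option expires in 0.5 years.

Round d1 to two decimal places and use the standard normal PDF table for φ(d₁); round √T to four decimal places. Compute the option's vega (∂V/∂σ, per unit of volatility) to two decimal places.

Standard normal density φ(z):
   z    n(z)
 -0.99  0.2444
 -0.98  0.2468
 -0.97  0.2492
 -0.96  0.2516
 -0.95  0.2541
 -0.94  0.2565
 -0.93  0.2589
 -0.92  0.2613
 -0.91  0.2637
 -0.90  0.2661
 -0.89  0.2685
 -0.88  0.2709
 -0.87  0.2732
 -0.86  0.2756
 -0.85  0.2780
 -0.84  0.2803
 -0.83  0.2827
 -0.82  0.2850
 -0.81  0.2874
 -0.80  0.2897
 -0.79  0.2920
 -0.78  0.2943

2.61

T = 0.5;  σ√T = 0.2970
ln(S/K) + (r + σ²/2)T = ln(14/20) + (0.085 + 0.42²/2)·0.5 = -0.3567 + 0.0866 = -0.2701
d₁ = -0.2701 / 0.2970 = -0.9094 → -0.91
√T = √0.5 = 0.7071
φ(d₁) = φ(-0.91) = 0.2637
vega = S·φ(d₁)·√T = 14·0.2637·0.7071 = 2.6105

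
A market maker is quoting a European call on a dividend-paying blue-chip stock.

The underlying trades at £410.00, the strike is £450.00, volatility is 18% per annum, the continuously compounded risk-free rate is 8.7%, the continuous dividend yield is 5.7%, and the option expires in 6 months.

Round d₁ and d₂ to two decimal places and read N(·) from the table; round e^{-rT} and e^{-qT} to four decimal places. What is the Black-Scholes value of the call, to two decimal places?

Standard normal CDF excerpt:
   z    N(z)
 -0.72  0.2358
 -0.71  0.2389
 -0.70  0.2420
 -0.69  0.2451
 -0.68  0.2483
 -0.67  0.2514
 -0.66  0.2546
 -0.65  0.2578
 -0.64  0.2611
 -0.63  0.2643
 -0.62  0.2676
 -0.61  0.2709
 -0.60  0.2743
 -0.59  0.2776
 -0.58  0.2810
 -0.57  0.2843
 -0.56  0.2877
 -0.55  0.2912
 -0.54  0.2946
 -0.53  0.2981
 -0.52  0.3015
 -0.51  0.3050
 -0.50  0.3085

£9.06

T = 0.5;  σ√T = 0.1273
ln(S/K) + (r − q + σ²/2)T = ln(410/450) + (0.087 − 0.057 + 0.18²/2)·0.5 = -0.0931 + 0.0231 = -0.0700
d₁ = -0.0700 / 0.1273 = -0.5499 ≈ -0.55
d₂ = d₁ − σ√T = -0.5499 − 0.1273 = -0.6772 ≈ -0.68
e^(−qT) = e^(−0.057·0.5) = 0.9719;  e^(−rT) = e^(−0.087·0.5) = 0.9574
C = 410·0.9719·N(-0.55) − 450·0.9574·N(-0.68) = 410·0.9719·0.2912 − 450·0.9574·0.2483 = 116.0371 − 106.9751 = 9.0620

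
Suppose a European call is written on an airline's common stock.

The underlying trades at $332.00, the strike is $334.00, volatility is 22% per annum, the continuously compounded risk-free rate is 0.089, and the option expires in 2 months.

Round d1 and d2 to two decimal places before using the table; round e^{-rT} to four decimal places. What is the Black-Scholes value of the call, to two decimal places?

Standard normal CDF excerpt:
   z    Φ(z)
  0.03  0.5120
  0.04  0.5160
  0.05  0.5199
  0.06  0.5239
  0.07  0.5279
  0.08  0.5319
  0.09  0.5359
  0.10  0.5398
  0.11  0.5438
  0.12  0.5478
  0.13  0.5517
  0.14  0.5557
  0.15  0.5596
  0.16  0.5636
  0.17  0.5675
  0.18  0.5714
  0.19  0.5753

$13.40

T = 0.1667;  σ√T = 0.0898
d₁ = [ln(332/334) + (0.089 + 0.22²/2)·0.1667] / 0.0898 = [-0.0060 + 0.0189] / 0.0898 = 0.1432 → 0.14
d₂ = d₁ − σ√T = 0.1432 − 0.0898 = 0.0534 → 0.05
exp(−rT) = exp(−0.089·0.1667) = 0.9853
C = 332·N(0.14) − 334·0.9853·N(0.05) = 332·0.5557 − 334·0.9853·0.5199 = 184.4924 − 171.0940 = 13.3984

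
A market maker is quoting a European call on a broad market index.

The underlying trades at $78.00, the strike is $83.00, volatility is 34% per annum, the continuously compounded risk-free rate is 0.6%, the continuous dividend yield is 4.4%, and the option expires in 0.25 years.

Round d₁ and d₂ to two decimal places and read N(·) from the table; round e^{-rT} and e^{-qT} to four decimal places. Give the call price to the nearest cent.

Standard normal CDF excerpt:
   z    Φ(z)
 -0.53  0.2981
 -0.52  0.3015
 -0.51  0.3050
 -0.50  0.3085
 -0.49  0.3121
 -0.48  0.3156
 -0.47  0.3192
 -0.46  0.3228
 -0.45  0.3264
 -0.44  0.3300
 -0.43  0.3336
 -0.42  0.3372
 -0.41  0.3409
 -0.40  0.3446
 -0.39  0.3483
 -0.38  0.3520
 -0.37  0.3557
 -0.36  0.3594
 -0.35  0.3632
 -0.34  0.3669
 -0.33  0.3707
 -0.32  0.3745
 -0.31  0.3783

$3.03

T = 0.25;  σ√T = 0.1700
d₁ = [ln(78/83) + (0.006 − 0.044 + 0.34²/2)·0.25] / 0.1700 = [-0.0621 + 0.0050] / 0.1700 = -0.3364 ≈ -0.34
d₂ = d₁ − σ√T = -0.3364 − 0.1700 = -0.5064 ≈ -0.51
exp(−qT) = exp(−0.044·0.25) = 0.9891;  exp(−rT) = exp(−0.006·0.25) = 0.9985
N(d₁) = N(-0.34) = 0.3669;  N(d₂) = N(-0.51) = 0.3050
C = 78·0.9891·0.3669 − 83·0.9985·0.3050 = 28.3063 − 25.2770 = 3.0292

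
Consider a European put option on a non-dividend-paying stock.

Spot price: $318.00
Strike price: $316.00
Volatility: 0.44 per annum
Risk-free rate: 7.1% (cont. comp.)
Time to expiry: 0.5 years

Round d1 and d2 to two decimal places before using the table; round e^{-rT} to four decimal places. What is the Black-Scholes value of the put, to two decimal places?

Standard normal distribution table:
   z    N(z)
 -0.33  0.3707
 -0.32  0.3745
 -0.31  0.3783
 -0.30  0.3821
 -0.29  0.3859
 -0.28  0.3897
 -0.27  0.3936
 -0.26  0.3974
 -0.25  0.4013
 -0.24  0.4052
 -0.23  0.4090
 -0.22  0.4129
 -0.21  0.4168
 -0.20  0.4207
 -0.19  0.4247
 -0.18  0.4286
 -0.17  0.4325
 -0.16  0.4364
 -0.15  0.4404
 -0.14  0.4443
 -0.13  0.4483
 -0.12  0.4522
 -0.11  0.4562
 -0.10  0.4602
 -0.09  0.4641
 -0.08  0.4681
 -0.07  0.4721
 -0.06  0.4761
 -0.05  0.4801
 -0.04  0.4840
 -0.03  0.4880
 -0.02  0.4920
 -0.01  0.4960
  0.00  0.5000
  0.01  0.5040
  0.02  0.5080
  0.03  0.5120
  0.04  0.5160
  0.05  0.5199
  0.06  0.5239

$32.21

σ√T = 0.44·√0.5 = 0.3111
ln(S/K) + (r + σ²/2)T = ln(318/316) + (0.071 + 0.44²/2)·0.5 = 0.0063 + 0.0839 = 0.0902
d₁ = 0.0902 / 0.3111 = 0.2899 ⇒ 0.29
d₂ = d₁ − σ√T = 0.2899 − 0.3111 = -0.0212 ⇒ -0.02
e^(−rT) = e^(−0.071·0.5) = 0.9651
N(−d₂) = N(0.02) = 0.5080;  N(−d₁) = N(-0.29) = 0.3859
P = 316·0.9651·0.5080 − 318·0.3859 = 154.9256 − 122.7162 = 32.2094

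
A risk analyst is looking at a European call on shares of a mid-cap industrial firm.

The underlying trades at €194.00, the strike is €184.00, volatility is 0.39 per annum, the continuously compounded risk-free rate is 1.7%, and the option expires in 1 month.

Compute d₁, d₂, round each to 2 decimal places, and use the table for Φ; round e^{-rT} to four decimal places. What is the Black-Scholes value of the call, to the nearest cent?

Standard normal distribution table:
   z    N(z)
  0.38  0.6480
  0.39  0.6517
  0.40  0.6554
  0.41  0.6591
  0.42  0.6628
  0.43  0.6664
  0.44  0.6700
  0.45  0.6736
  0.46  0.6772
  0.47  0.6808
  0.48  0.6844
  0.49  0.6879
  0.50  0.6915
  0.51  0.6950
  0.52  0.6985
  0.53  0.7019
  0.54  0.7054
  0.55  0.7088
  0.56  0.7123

T = 0.08333;  σ√T = 0.1126
d₁ = [ln(194/184) + (0.017 + ½·0.39²)·0.08333] / (σ√T) = (0.0529 + 0.0078) / 0.1126 = 0.5389 ⇒ 0.54
d₂ = 0.5389 − 0.1126 = 0.4264 ⇒ 0.43
e^(−rT) = e^(−0.017·0.08333) = 0.9986
N(d₁) = N(0.54) = 0.7054;  N(d₂) = N(0.43) = 0.6664
C = 194·0.7054 − 184·0.9986·0.6664 = 136.8476 − 122.4459 = 14.4017

€14.40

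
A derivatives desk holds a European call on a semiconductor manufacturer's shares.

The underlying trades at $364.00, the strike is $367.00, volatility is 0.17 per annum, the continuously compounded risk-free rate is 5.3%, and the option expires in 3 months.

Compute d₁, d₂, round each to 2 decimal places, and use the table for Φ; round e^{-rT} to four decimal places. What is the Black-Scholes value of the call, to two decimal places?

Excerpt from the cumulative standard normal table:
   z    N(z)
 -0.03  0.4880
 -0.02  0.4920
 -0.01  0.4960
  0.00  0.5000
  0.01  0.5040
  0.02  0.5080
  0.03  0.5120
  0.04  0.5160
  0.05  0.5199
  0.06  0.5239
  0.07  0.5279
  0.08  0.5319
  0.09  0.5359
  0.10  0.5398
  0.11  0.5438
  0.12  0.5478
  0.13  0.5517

σ√T = 0.17 × 0.5000 = 0.0850
ln(S/K) + (r + σ²/2)T = ln(364/367) + (0.053 + 0.17²/2)·0.25 = -0.0082 + 0.0169 = 0.0087
d₁ = 0.0087 / 0.0850 = 0.1018 ≈ 0.10
d₂ = d₁ − σ√T = 0.1018 − 0.0850 = 0.0168 ≈ 0.02
e^(−rT) = e^(−0.053·0.25) = 0.9868
C = 364·N(0.10) − 367·0.9868·N(0.02) = 364·0.5398 − 367·0.9868·0.5080 = 196.4872 − 183.9750 = 12.5122

$12.51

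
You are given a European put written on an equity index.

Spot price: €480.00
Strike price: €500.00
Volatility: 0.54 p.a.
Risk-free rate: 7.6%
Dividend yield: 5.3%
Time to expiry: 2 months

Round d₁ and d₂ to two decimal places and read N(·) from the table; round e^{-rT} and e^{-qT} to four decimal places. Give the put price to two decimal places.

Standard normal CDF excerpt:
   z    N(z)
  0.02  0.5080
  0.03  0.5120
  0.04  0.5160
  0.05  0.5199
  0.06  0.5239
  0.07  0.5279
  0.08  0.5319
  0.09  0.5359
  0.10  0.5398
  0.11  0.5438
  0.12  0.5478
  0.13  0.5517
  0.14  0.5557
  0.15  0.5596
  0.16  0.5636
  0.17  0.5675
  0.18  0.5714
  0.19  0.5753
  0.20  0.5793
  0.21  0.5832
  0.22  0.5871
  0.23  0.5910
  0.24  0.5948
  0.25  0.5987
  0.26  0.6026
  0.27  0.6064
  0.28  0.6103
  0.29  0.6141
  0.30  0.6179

T = 0.1667;  σ√T = 0.2205
ln(S/K) + (r − q + σ²/2)T = ln(480/500) + (0.076 − 0.053 + 0.54²/2)·0.1667 = -0.0408 + 0.0281 = -0.0127
d₁ = -0.0127 / 0.2205 = -0.0576 ≈ -0.06
d₂ = d₁ − σ√T = -0.0576 − 0.2205 = -0.2780 ≈ -0.28
exp(−qT) = exp(−0.053·0.1667) = 0.9912;  exp(−rT) = exp(−0.076·0.1667) = 0.9874
N(−d₂) = N(0.28) = 0.6103;  N(−d₁) = N(0.06) = 0.5239
P = 500·0.9874·0.6103 − 480·0.9912·0.5239 = 301.3051 − 249.2590 = 52.0461

€52.05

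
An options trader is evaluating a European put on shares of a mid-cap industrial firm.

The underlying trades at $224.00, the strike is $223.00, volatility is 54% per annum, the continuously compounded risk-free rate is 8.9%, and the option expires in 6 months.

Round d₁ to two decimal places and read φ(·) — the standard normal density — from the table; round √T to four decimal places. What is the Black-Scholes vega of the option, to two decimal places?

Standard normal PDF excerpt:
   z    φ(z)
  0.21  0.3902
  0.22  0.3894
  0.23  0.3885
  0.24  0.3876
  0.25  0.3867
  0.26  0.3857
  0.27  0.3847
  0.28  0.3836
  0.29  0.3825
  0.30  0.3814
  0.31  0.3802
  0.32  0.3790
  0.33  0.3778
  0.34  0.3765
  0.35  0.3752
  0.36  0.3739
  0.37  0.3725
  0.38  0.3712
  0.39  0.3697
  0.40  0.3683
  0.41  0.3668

60.03

σ√T = 0.54 × 0.7071 = 0.3818
d₁ = [ln(224/223) + (0.089 + 0.54²/2)·0.5] / 0.3818 = [0.0045 + 0.1174] / 0.3818 = 0.3192 → 0.32
√T = √0.5 = 0.7071
φ(d₁) = φ(0.32) = 0.3790
vega = S·φ(d₁)·√T = 224·0.3790·0.7071 = 60.0300
(Vega is the same for a European call and put with the same parameters.)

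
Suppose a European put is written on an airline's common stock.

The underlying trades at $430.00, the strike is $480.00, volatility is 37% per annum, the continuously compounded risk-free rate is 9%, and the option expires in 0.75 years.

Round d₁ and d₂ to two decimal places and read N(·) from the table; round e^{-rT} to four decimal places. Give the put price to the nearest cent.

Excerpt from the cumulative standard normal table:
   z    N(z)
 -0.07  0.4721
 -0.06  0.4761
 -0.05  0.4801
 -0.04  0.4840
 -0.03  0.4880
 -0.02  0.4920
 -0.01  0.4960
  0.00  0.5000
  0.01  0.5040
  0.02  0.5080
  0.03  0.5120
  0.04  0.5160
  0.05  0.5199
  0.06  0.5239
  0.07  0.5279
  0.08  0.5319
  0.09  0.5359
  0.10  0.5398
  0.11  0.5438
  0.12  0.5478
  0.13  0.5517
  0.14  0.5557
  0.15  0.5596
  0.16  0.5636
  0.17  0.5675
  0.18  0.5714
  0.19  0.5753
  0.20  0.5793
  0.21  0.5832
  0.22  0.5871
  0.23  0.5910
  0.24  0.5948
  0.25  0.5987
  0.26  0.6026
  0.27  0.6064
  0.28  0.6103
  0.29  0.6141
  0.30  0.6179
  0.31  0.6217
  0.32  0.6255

$65.68

T = 0.75;  σ√T = 0.3204
d₁ = [ln(430/480) + (0.09 + 0.37²/2)·0.75] / 0.3204 = [-0.1100 + 0.1188] / 0.3204 = 0.0276 → 0.03
d₂ = d₁ − σ√T = 0.0276 − 0.3204 = -0.2929 → -0.29
exp(−rT) = exp(−0.09·0.75) = 0.9347
P = 480·0.9347·N(0.29) − 430·N(-0.03) = 480·0.9347·0.6141 − 430·0.4880 = 275.5196 − 209.8400 = 65.6796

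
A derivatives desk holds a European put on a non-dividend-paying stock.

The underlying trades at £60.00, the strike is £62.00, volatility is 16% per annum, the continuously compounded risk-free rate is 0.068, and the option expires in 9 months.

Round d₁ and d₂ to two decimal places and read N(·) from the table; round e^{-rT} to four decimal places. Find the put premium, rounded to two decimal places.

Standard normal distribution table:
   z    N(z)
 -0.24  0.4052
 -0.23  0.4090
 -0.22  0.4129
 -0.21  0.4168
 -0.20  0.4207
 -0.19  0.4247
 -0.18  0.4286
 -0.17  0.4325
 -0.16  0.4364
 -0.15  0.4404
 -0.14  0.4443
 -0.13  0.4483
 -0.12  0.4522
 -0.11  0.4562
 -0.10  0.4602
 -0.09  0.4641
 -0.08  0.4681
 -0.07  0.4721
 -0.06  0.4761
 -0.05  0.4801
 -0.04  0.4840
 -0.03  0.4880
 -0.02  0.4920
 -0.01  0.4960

£2.81

σ√T = 0.16·√0.75 = 0.1386
d₁ = [ln(60/62) + (0.068 + 0.16²/2)·0.75] / 0.1386 = [-0.0328 + 0.0606] / 0.1386 = 0.2007 which rounds to 0.20
d₂ = d₁ − σ√T = 0.2007 − 0.1386 = 0.0621 which rounds to 0.06
e^(−rT) = e^(−0.068·0.75) = 0.9503
P = 62·0.9503·N(-0.06) − 60·N(-0.20) = 62·0.9503·0.4761 − 60·0.4207 = 28.0511 − 25.2420 = 2.8091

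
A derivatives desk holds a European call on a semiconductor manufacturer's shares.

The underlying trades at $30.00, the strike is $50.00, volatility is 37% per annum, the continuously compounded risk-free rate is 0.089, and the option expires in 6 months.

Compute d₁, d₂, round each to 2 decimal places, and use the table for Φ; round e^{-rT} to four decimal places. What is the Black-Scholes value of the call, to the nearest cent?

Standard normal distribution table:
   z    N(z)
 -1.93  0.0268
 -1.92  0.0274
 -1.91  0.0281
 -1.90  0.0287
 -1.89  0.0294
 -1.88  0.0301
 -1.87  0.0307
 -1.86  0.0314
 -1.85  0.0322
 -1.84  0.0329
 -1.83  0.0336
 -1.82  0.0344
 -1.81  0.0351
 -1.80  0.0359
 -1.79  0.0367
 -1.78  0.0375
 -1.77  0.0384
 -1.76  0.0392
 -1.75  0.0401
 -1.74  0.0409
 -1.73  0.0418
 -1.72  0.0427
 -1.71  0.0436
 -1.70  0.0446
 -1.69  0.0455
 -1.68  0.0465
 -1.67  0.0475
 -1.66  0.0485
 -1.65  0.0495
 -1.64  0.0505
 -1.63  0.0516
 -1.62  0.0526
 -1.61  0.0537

σ√T = 0.37·√0.5 = 0.2616
d₁ = [ln(30/50) + (0.089 + ½·0.37²)·0.5] / (σ√T) = (-0.5108 + 0.0787) / 0.2616 = -1.6516 ⇒ -1.65
d₂ = -1.6516 − 0.2616 = -1.9132 ⇒ -1.91
e^(−rT) = e^(−0.089·0.5) = 0.9565
N(d₁) = N(-1.65) = 0.0495;  N(d₂) = N(-1.91) = 0.0281
C = 30·0.0495 − 50·0.9565·0.0281 = 1.4850 − 1.3439 = 0.1411

$0.14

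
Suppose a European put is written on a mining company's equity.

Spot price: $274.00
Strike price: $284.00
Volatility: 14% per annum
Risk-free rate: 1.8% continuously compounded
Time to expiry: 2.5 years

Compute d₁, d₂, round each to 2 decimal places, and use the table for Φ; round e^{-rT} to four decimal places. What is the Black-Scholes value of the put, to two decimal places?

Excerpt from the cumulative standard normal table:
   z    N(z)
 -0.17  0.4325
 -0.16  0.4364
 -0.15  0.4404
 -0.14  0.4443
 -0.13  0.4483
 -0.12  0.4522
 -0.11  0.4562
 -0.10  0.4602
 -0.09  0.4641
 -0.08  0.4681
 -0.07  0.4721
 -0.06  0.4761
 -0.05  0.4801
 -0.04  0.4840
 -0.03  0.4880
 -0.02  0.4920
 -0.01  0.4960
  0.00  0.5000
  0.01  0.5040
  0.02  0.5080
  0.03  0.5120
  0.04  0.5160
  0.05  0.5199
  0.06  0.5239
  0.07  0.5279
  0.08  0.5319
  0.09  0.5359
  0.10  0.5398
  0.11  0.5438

$22.66

σ√T = 0.14·√2.5 = 0.2214
d₁ = [ln(274/284) + (0.018 + 0.14²/2)·2.5] / 0.2214 = [-0.0358 + 0.0695] / 0.2214 = 0.1520 ⇒ 0.15
d₂ = d₁ − σ√T = 0.1520 − 0.2214 = -0.0693 ⇒ -0.07
e^(−rT) = e^(−0.018·2.5) = 0.9560
N(−d₂) = N(0.07) = 0.5279;  N(−d₁) = N(-0.15) = 0.4404
P = 284·0.9560·0.5279 − 274·0.4404 = 143.3270 − 120.6696 = 22.6574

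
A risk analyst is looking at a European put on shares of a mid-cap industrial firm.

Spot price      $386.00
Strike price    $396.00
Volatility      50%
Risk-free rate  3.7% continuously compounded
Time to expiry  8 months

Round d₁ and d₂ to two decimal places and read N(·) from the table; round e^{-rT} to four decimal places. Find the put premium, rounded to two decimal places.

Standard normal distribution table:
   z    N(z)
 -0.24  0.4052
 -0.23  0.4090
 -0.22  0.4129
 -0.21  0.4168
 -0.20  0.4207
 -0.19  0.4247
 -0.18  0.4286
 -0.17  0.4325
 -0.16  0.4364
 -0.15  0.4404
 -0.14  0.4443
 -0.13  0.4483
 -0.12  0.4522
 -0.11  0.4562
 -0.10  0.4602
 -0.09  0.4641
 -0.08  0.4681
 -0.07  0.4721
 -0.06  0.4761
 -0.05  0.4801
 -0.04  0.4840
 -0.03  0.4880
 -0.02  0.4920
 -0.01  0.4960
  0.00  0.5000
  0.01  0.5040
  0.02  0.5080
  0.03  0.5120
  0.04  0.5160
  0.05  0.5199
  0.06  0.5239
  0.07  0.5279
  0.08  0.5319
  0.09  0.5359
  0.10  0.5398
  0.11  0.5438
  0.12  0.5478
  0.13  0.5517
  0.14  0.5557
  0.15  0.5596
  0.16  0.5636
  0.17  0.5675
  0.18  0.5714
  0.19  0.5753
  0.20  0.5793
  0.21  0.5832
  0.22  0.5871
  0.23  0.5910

$62.92

σ√T = 0.5·√0.6667 = 0.4082
d₁ = [ln(386/396) + (0.037 + ½·0.5²)·0.6667] / (σ√T) = (-0.0256 + 0.1080) / 0.4082 = 0.2019 which rounds to 0.20
d₂ = 0.2019 − 0.4082 = -0.2064 which rounds to -0.21
e^(−rT) = e^(−0.037·0.6667) = 0.9756
P = 396·0.9756·N(0.21) − 386·N(-0.20) = 396·0.9756·0.5832 − 386·0.4207 = 225.3121 − 162.3902 = 62.9219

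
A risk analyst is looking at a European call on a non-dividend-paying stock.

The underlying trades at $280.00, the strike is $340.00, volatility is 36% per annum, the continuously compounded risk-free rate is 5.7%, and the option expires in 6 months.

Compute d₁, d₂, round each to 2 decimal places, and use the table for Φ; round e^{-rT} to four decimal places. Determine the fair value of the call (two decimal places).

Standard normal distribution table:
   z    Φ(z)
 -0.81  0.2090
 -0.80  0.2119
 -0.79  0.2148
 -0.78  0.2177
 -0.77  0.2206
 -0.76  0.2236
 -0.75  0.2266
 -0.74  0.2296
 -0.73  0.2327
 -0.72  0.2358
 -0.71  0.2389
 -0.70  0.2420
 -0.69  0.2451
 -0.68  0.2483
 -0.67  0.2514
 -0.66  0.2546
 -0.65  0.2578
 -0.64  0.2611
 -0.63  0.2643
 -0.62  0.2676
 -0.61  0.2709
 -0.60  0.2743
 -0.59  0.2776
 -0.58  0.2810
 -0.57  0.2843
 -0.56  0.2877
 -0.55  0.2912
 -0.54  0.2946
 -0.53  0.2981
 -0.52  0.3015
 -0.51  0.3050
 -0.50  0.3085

σ√T = 0.36 × 0.7071 = 0.2546
d₁ = [ln(280/340) + (0.057 + 0.36²/2)·0.5] / 0.2546 = [-0.1942 + 0.0609] / 0.2546 = -0.5235 which rounds to -0.52
d₂ = d₁ − σ√T = -0.5235 − 0.2546 = -0.7780 which rounds to -0.78
exp(−rT) = exp(−0.057·0.5) = 0.9719
N(d₁) = N(-0.52) = 0.3015;  N(d₂) = N(-0.78) = 0.2177
C = 280·0.3015 − 340·0.9719·0.2177 = 84.4200 − 71.9381 = 12.4819

$12.48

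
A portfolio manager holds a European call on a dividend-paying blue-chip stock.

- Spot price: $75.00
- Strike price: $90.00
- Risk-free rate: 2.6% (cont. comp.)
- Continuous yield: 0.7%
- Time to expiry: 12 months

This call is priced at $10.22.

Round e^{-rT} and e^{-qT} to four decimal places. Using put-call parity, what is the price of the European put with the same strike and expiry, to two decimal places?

e^(−qT) = e^(−0.007·1) = 0.9930;  e^(−rT) = e^(−0.026·1) = 0.9743
Put-call parity: C − P = S·e^(−qT) − K·e^(−rT) = 75·0.9930 − 90·0.9743 = 74.4750 − 87.6870 = -13.2120
P = C − (C − P) = 10.22 − (-13.2120) = 23.4320

$23.43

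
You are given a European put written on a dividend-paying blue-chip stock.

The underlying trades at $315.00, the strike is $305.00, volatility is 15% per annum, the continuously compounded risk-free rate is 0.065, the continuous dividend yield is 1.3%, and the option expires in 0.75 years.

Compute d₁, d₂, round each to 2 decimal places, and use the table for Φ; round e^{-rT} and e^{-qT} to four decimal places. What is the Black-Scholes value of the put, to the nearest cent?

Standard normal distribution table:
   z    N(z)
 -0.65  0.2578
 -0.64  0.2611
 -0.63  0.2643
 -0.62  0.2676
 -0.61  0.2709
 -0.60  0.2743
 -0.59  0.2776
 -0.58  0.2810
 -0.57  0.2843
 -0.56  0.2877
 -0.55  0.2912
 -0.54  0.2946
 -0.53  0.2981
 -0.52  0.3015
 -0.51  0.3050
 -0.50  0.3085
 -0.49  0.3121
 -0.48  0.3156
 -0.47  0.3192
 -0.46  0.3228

σ√T = 0.15·√0.75 = 0.1299
d₁ = [ln(315/305) + (0.065 − 0.013 + 0.15²/2)·0.75] / 0.1299 = [0.0323 + 0.0474] / 0.1299 = 0.6135 → 0.61
d₂ = d₁ − σ√T = 0.6135 − 0.1299 = 0.4836 → 0.48
e^(−qT) = e^(−0.013·0.75) = 0.9903;  e^(−rT) = e^(−0.065·0.75) = 0.9524
P = 305·0.9524·N(-0.48) − 315·0.9903·N(-0.61) = 305·0.9524·0.3156 − 315·0.9903·0.2709 = 91.6761 − 84.5058 = 7.1704

$7.17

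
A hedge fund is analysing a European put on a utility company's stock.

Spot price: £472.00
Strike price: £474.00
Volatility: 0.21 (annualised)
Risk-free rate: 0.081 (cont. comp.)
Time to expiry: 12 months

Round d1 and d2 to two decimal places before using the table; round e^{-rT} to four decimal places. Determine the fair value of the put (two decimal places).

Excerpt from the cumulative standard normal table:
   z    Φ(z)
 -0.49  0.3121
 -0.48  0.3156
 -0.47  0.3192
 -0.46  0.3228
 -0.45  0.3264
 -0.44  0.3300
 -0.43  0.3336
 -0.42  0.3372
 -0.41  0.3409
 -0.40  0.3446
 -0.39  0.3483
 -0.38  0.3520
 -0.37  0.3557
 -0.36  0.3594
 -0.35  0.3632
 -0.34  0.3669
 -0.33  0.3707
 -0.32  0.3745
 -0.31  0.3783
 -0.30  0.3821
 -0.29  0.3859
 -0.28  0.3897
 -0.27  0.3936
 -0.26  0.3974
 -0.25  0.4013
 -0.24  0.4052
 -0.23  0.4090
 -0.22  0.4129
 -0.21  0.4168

σ√T = 0.21 × 1.0000 = 0.2100
d₁ = [ln(472/474) + (0.081 + 0.21²/2)·1] / 0.2100 = [-0.0042 + 0.1031] / 0.2100 = 0.4706 ≈ 0.47
d₂ = d₁ − σ√T = 0.4706 − 0.2100 = 0.2606 ≈ 0.26
e^(−rT) = e^(−0.081·1) = 0.9222
N(−d₂) = N(-0.26) = 0.3974;  N(−d₁) = N(-0.47) = 0.3192
P = 474·0.9222·0.3974 − 472·0.3192 = 173.7126 − 150.6624 = 23.0502

£23.05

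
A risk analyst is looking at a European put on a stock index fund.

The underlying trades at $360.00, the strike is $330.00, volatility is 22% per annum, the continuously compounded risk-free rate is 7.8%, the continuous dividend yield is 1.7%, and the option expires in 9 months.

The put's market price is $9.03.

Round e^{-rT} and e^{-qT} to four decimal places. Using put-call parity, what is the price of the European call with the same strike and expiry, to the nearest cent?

e^(−qT) = e^(−0.017·0.75) = 0.9873;  e^(−rT) = e^(−0.078·0.75) = 0.9432
Put-call parity: C − P = S·e^(−qT) − K·e^(−rT) = 360·0.9873 − 330·0.9432 = 355.4280 − 311.2560 = 44.1720
C = P + (C − P) = 9.03 + (44.1720) = 53.2020

$53.20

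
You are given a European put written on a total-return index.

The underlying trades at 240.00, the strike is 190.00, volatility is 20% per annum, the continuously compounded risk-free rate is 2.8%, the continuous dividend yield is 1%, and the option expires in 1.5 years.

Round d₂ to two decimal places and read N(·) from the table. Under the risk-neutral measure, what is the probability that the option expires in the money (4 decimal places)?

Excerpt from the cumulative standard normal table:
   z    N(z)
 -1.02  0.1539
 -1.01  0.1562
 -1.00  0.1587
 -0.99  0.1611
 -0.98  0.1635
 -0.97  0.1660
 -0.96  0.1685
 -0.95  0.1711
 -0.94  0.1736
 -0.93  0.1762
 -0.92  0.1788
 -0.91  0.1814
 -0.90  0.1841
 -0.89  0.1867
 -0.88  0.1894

0.1736

T = 1.5;  σ√T = 0.2449
ln(S/K) + (r − q + σ²/2)T = ln(240/190) + (0.028 − 0.01 + 0.2²/2)·1.5 = 0.2336 + 0.0570 = 0.2906
d₁ = 0.2906 / 0.2449 = 1.1864 which rounds to 1.19
d₂ = d₁ − σ√T = 1.1864 − 0.2449 = 0.9415 which rounds to 0.94
Risk-neutral Pr[S_T < K] = N(−d₂) = N(-0.94) = 0.1736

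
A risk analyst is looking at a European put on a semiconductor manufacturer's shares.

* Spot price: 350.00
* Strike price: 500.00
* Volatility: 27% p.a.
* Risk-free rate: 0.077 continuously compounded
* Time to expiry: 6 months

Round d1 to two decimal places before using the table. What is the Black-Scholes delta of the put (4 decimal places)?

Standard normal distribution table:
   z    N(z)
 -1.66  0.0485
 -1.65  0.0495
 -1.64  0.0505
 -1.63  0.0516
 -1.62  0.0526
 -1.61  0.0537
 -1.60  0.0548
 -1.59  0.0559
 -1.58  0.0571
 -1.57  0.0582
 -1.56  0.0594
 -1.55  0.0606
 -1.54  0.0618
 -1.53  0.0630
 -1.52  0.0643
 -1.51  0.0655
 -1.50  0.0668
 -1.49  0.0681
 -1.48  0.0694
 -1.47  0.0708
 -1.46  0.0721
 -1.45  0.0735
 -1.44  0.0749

σ√T = 0.27·√0.5 = 0.1909
d₁ = [ln(350/500) + (0.077 + 0.27²/2)·0.5] / 0.1909 = [-0.3567 + 0.0567] / 0.1909 = -1.5711 which rounds to -1.57
N(d₁) = N(-1.57) = 0.0582
Δ_put = N(d₁) − 1 = 0.0582 − 1 = -0.9418

-0.9418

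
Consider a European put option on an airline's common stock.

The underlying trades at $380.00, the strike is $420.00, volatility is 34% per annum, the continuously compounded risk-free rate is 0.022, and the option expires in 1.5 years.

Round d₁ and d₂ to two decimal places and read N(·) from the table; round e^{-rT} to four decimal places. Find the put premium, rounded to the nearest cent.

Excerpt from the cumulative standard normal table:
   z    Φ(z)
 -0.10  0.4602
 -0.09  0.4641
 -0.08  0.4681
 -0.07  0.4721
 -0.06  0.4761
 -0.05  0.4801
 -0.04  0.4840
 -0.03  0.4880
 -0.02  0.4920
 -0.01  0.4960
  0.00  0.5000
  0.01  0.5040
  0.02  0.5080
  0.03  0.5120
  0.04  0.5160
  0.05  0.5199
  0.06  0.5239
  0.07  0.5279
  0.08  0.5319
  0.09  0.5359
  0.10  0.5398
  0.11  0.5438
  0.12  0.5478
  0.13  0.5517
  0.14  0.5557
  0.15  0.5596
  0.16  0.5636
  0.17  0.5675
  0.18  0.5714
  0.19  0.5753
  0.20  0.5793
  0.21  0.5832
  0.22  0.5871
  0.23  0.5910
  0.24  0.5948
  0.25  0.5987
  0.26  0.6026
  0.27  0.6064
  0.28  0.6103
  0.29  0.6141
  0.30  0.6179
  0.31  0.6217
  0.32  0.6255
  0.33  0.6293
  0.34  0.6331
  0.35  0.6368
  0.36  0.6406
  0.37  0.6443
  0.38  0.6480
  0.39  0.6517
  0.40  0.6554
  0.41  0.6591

T = 1.5;  σ√T = 0.4164
ln(S/K) + (r + σ²/2)T = ln(380/420) + (0.022 + 0.34²/2)·1.5 = -0.1001 + 0.1197 = 0.0196
d₁ = 0.0196 / 0.4164 = 0.0471 which rounds to 0.05
d₂ = d₁ − σ√T = 0.0471 − 0.4164 = -0.3693 which rounds to -0.37
exp(−rT) = exp(−0.022·1.5) = 0.9675
N(−d₂) = N(0.37) = 0.6443;  N(−d₁) = N(-0.05) = 0.4801
P = 420·0.9675·0.6443 − 380·0.4801 = 261.8113 − 182.4380 = 79.3733

$79.37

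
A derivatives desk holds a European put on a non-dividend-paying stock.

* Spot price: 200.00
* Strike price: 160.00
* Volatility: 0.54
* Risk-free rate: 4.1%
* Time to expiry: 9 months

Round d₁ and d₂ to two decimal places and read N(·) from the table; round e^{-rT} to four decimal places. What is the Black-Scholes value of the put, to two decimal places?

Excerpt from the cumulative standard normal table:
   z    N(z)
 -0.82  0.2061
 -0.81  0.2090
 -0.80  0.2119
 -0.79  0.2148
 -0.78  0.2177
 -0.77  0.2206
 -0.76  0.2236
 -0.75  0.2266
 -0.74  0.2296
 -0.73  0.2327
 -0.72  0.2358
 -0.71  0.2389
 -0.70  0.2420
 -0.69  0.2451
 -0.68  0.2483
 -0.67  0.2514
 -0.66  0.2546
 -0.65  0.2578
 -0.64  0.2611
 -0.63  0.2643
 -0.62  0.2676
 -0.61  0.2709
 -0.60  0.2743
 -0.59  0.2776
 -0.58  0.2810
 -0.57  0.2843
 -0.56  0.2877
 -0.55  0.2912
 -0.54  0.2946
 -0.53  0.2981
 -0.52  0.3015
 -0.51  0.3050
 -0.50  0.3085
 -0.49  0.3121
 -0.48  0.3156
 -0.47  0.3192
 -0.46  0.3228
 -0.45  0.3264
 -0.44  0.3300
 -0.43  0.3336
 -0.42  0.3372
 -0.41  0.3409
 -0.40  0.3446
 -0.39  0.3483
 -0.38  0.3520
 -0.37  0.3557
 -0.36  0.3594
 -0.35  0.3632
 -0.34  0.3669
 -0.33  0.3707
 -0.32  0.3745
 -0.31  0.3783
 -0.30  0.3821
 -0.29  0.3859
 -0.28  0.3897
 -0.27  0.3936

15.15

T = 0.75;  σ√T = 0.4677
ln(S/K) + (r + σ²/2)T = ln(200/160) + (0.041 + 0.54²/2)·0.75 = 0.2231 + 0.1401 = 0.3632
d₁ = 0.3632 / 0.4677 = 0.7767 → 0.78
d₂ = d₁ − σ√T = 0.7767 − 0.4677 = 0.3091 → 0.31
e^(−rT) = e^(−0.041·0.75) = 0.9697
N(−d₂) = N(-0.31) = 0.3783;  N(−d₁) = N(-0.78) = 0.2177
P = 160·0.9697·0.3783 − 200·0.2177 = 58.6940 − 43.5400 = 15.1540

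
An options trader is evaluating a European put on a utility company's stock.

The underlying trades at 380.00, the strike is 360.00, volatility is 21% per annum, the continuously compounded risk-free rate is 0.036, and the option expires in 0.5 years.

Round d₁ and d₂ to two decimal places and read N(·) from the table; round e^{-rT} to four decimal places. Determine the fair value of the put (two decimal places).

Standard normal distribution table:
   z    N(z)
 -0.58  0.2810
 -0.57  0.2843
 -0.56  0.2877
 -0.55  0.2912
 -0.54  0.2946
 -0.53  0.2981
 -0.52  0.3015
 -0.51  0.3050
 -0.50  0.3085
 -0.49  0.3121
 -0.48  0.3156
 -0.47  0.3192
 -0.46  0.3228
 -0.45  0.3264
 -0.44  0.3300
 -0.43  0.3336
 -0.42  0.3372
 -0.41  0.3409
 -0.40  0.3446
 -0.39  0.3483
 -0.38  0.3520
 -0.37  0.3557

11.21

σ√T = 0.21 × 0.7071 = 0.1485
d₁ = [ln(380/360) + (0.036 + 0.21²/2)·0.5] / 0.1485 = [0.0541 + 0.0290] / 0.1485 = 0.5596 ⇒ 0.56
d₂ = d₁ − σ√T = 0.5596 − 0.1485 = 0.4111 ⇒ 0.41
e^(−rT) = e^(−0.036·0.5) = 0.9822
N(−d₂) = N(-0.41) = 0.3409;  N(−d₁) = N(-0.56) = 0.2877
P = 360·0.9822·0.3409 − 380·0.2877 = 120.5395 − 109.3260 = 11.2135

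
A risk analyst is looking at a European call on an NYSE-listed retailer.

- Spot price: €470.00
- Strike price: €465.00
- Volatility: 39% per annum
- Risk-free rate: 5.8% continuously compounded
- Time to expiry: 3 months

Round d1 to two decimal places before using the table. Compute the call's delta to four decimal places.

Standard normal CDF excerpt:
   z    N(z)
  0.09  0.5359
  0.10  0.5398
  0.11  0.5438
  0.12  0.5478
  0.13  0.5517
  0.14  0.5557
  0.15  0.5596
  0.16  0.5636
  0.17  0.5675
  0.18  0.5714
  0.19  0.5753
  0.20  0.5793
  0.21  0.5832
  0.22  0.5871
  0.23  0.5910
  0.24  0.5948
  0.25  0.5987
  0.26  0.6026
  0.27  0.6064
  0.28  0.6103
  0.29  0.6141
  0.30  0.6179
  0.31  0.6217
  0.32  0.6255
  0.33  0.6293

0.5910

σ√T = 0.39·√0.25 = 0.1950
d₁ = [ln(470/465) + (0.058 + 0.39²/2)·0.25] / 0.1950 = [0.0107 + 0.0335] / 0.1950 = 0.2267 ⇒ 0.23
N(d₁) = N(0.23) = 0.5910
Δ_call = N(d₁) = 0.5910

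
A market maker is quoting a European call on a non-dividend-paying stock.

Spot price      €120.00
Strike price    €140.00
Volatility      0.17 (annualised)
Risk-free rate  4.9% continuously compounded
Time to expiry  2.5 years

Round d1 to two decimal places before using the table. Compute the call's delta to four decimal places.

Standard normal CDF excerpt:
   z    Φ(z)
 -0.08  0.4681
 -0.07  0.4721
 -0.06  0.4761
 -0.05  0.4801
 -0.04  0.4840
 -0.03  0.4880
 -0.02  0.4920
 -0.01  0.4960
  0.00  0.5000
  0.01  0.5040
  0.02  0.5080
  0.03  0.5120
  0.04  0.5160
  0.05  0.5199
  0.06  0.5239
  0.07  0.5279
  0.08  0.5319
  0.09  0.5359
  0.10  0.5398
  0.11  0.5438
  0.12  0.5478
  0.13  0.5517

0.5080

σ√T = 0.17 × 1.5811 = 0.2688
d₁ = [ln(120/140) + (0.049 + 0.17²/2)·2.5] / 0.2688 = [-0.1542 + 0.1586] / 0.2688 = 0.0166 ≈ 0.02
N(d₁) = N(0.02) = 0.5080
Δ_call = N(d₁) = 0.5080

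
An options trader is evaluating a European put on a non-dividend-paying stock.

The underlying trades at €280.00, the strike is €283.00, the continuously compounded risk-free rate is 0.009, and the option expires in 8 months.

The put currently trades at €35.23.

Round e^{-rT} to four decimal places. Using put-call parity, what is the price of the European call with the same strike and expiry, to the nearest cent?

€33.93

e^(−rT) = e^(−0.009·0.6667) = 0.9940
Put-call parity: C − P = S − K·e^(−rT) = 280 − 283·0.9940 = 280 − 281.3020 = -1.3020
C = P + (C − P) = 35.23 + (-1.3020) = 33.9280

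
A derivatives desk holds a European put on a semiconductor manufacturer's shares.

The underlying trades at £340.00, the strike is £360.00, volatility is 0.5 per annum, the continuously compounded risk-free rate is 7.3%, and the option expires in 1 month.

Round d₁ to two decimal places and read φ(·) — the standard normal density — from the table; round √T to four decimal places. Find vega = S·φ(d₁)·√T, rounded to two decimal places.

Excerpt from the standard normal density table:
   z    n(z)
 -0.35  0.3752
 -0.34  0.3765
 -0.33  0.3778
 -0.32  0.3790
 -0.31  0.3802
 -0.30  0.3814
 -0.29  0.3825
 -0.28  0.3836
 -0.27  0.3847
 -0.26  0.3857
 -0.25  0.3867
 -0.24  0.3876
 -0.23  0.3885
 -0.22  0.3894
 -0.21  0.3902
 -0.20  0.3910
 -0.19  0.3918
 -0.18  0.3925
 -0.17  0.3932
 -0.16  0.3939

37.65

σ√T = 0.5·√0.08333 = 0.1443
d₁ = [ln(340/360) + (0.073 + 0.5²/2)·0.08333] / 0.1443 = [-0.0572 + 0.0165] / 0.1443 = -0.2817 which rounds to -0.28
√T = √0.08333 = 0.2887
φ(d₁) = φ(-0.28) = 0.3836
vega = S·φ(d₁)·√T = 340·0.3836·0.2887 = 37.6534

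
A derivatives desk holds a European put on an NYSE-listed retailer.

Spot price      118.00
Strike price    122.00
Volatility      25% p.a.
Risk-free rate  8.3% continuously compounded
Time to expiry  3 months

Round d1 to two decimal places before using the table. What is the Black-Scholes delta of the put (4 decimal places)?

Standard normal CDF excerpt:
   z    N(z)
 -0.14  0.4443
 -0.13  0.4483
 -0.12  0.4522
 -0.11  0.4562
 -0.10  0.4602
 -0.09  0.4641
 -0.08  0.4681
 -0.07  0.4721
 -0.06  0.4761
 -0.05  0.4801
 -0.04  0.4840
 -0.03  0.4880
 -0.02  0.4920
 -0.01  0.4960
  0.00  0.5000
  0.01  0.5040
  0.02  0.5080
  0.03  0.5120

T = 0.25;  σ√T = 0.1250
d₁ = [ln(118/122) + (0.083 + 0.25²/2)·0.25] / 0.1250 = [-0.0333 + 0.0286] / 0.1250 = -0.0382 which rounds to -0.04
N(d₁) = N(-0.04) = 0.4840
Δ_put = N(d₁) − 1 = 0.4840 − 1 = -0.5160

-0.5160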